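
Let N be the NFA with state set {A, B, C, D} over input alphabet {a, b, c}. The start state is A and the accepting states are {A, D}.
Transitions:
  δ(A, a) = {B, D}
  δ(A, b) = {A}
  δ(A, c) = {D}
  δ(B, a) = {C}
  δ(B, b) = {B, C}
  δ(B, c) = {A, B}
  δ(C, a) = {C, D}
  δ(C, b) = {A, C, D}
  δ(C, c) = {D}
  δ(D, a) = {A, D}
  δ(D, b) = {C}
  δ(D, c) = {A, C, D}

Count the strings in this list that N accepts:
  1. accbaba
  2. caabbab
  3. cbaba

3

accbaba: accepted
caabbab: accepted
cbaba: accepted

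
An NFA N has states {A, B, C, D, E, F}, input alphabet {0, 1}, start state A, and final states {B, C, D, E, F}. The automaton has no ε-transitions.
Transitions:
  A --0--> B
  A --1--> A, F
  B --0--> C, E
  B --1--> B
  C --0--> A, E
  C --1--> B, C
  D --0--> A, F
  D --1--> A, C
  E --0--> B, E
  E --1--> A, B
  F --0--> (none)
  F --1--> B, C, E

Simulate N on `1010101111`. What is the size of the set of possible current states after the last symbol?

Start: {A}
read 1: {A, F}
read 0: {B}
read 1: {B}
read 0: {C, E}
read 1: {A, B, C}
read 0: {A, B, C, E}
read 1: {A, B, C, F}
read 1: {A, B, C, E, F}
read 1: {A, B, C, E, F}
read 1: {A, B, C, E, F}
Final reachable set {A, B, C, E, F} has 5 states.

5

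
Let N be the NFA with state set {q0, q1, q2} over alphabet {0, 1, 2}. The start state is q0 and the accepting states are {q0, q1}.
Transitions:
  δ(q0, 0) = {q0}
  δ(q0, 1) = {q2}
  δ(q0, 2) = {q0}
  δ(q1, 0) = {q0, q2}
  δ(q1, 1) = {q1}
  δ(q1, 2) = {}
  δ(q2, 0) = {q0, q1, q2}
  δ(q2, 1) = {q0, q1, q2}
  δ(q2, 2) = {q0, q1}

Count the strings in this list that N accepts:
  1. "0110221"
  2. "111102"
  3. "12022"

2

"0110221": rejected
"111102": accepted
"12022": accepted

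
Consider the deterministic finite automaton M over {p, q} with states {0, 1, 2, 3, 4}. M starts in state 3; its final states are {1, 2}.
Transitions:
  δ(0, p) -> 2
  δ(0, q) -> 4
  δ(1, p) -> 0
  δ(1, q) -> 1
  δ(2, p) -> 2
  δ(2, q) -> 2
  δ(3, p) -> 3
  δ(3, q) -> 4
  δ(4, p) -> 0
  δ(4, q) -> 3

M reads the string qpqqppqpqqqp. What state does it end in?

0

3 --q--> 4
4 --p--> 0
0 --q--> 4
4 --q--> 3
3 --p--> 3
3 --p--> 3
3 --q--> 4
4 --p--> 0
0 --q--> 4
4 --q--> 3
3 --q--> 4
4 --p--> 0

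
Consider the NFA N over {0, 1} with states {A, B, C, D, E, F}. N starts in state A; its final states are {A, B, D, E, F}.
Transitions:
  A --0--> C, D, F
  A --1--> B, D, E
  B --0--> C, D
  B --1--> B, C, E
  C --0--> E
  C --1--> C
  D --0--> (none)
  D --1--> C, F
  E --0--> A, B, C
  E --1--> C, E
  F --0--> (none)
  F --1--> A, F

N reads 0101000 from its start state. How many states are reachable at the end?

6

Start: {A}
read 0: {C, D, F}
read 1: {A, C, F}
read 0: {C, D, E, F}
read 1: {A, C, E, F}
read 0: {A, B, C, D, E, F}
read 0: {A, B, C, D, E, F}
read 0: {A, B, C, D, E, F}
Final reachable set {A, B, C, D, E, F} has 6 states.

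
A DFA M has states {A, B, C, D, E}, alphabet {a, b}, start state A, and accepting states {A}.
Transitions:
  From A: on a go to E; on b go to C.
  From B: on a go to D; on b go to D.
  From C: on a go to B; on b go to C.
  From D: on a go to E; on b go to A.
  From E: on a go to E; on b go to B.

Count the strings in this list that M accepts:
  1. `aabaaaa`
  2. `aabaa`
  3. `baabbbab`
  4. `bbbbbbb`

`aabaaaa`: rejected
`aabaa`: rejected
`baabbbab`: rejected
`bbbbbbb`: rejected

0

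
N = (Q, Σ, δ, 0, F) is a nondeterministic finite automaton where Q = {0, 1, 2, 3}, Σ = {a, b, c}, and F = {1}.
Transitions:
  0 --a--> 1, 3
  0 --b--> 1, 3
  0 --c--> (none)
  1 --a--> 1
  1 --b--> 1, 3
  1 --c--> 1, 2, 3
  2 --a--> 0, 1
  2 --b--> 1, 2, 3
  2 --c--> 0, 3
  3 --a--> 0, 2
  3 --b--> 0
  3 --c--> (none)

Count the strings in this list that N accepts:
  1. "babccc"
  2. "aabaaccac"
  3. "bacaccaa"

"babccc": accepted
"aabaaccac": accepted
"bacaccaa": accepted

3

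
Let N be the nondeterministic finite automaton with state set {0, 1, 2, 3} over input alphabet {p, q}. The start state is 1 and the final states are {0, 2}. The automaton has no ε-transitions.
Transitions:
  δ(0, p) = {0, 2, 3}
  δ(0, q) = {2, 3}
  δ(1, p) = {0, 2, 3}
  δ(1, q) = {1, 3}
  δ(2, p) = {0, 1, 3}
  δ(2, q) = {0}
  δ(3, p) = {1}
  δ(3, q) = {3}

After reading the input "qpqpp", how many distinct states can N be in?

4

Start: {1}
read q: {1, 3}
read p: {0, 1, 2, 3}
read q: {0, 1, 2, 3}
read p: {0, 1, 2, 3}
read p: {0, 1, 2, 3}
Final reachable set {0, 1, 2, 3} has 4 states.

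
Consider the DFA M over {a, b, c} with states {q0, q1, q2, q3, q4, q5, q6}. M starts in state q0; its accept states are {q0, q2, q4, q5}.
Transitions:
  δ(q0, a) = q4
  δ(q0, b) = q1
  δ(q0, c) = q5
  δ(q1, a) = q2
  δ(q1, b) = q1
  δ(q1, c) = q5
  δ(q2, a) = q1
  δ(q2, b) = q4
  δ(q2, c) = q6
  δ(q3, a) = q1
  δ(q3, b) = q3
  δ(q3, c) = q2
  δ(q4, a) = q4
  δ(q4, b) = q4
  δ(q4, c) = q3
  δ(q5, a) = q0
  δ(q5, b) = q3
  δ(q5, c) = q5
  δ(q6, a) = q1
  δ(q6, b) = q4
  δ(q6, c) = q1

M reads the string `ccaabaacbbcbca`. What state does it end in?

q0 --c--> q5
q5 --c--> q5
q5 --a--> q0
q0 --a--> q4
q4 --b--> q4
q4 --a--> q4
q4 --a--> q4
q4 --c--> q3
q3 --b--> q3
q3 --b--> q3
q3 --c--> q2
q2 --b--> q4
q4 --c--> q3
q3 --a--> q1

q1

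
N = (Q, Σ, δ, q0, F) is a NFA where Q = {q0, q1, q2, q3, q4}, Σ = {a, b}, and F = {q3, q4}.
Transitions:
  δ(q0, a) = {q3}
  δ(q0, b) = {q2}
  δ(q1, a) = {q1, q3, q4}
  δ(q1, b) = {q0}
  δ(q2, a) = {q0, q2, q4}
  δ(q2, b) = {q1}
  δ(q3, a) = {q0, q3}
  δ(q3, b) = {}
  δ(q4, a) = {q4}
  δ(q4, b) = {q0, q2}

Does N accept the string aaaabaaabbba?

Start: {q0}
read a: {q3}
read a: {q0, q3}
read a: {q0, q3}
read a: {q0, q3}
read b: {q2}
read a: {q0, q2, q4}
read a: {q0, q2, q3, q4}
read a: {q0, q2, q3, q4}
read b: {q0, q1, q2}
read b: {q0, q1, q2}
read b: {q0, q1, q2}
read a: {q0, q1, q2, q3, q4}
Reachable ∩ accepting = {q3, q4} — nonempty.

accepted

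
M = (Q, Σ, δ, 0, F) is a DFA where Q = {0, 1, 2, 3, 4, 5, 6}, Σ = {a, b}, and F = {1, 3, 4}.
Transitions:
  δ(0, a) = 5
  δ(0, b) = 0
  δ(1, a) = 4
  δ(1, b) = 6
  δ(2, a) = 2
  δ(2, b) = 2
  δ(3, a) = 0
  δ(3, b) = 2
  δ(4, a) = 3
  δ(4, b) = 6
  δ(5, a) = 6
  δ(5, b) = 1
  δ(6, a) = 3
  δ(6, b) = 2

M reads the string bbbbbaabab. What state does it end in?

2

0 --b--> 0
0 --b--> 0
0 --b--> 0
0 --b--> 0
0 --b--> 0
0 --a--> 5
5 --a--> 6
6 --b--> 2
2 --a--> 2
2 --b--> 2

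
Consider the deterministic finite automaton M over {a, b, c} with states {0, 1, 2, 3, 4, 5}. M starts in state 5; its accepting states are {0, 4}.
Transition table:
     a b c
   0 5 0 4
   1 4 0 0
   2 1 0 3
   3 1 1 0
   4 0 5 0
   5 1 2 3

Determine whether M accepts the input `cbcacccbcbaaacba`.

5 --c--> 3
3 --b--> 1
1 --c--> 0
0 --a--> 5
5 --c--> 3
3 --c--> 0
0 --c--> 4
4 --b--> 5
5 --c--> 3
3 --b--> 1
1 --a--> 4
4 --a--> 0
0 --a--> 5
5 --c--> 3
3 --b--> 1
1 --a--> 4
End in state 4, which is an accepting state.

accepted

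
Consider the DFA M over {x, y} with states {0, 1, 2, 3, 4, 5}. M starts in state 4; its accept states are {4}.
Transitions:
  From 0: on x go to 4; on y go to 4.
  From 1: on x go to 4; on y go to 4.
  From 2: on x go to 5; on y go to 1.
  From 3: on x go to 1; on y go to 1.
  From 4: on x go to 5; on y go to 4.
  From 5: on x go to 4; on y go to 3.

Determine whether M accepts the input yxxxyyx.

4 --y--> 4
4 --x--> 5
5 --x--> 4
4 --x--> 5
5 --y--> 3
3 --y--> 1
1 --x--> 4
End in state 4, which is an accepting state.

accepted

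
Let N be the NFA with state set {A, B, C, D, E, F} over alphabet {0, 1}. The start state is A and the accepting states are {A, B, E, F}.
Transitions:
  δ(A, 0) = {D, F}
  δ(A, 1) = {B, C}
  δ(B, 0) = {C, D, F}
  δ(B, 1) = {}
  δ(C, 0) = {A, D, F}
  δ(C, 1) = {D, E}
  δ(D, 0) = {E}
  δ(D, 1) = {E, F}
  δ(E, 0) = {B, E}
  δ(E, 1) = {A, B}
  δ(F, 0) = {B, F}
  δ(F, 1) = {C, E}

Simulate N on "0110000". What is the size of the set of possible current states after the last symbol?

Start: {A}
read 0: {D, F}
read 1: {C, E, F}
read 1: {A, B, C, D, E}
read 0: {A, B, C, D, E, F}
read 0: {A, B, C, D, E, F}
read 0: {A, B, C, D, E, F}
read 0: {A, B, C, D, E, F}
Final reachable set {A, B, C, D, E, F} has 6 states.

6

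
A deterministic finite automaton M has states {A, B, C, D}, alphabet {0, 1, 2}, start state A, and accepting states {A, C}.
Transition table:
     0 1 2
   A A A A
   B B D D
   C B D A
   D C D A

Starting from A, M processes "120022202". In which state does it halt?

A --1--> A
A --2--> A
A --0--> A
A --0--> A
A --2--> A
A --2--> A
A --2--> A
A --0--> A
A --2--> A

A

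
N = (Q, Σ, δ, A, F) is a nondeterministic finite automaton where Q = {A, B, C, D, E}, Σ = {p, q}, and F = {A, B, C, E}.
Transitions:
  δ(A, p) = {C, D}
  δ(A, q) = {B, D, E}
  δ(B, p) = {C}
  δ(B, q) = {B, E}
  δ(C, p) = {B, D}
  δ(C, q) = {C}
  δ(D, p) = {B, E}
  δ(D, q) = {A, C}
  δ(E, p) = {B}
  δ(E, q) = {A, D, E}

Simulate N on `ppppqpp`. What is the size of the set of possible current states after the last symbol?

Start: {A}
read p: {C, D}
read p: {B, D, E}
read p: {B, C, E}
read p: {B, C, D}
read q: {A, B, C, E}
read p: {B, C, D}
read p: {B, C, D, E}
Final reachable set {B, C, D, E} has 4 states.

4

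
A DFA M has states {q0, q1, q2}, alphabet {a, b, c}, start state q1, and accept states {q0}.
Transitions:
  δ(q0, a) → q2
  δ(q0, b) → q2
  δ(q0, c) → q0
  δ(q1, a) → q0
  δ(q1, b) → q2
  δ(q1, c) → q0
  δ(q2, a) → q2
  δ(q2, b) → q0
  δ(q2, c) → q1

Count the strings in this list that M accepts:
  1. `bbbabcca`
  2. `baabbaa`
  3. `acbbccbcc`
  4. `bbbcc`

`bbbabcca`: rejected
`baabbaa`: rejected
`acbbccbcc`: accepted
`bbbcc`: accepted

2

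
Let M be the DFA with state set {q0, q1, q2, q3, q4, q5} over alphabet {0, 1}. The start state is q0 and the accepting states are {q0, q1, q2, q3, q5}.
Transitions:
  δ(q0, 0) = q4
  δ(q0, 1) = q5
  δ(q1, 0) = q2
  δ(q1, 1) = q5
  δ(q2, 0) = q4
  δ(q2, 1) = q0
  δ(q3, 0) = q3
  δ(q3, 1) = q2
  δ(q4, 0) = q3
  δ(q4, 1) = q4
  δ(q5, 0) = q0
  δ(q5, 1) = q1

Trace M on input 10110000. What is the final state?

q0 --1--> q5
q5 --0--> q0
q0 --1--> q5
q5 --1--> q1
q1 --0--> q2
q2 --0--> q4
q4 --0--> q3
q3 --0--> q3

q3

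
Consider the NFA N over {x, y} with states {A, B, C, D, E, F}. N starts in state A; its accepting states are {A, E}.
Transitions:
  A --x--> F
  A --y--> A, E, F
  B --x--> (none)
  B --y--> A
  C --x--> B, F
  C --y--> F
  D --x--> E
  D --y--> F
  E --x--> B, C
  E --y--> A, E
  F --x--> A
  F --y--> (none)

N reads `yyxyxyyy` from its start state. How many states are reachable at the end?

Start: {A}
read y: {A, E, F}
read y: {A, E, F}
read x: {A, B, C, F}
read y: {A, E, F}
read x: {A, B, C, F}
read y: {A, E, F}
read y: {A, E, F}
read y: {A, E, F}
Final reachable set {A, E, F} has 3 states.

3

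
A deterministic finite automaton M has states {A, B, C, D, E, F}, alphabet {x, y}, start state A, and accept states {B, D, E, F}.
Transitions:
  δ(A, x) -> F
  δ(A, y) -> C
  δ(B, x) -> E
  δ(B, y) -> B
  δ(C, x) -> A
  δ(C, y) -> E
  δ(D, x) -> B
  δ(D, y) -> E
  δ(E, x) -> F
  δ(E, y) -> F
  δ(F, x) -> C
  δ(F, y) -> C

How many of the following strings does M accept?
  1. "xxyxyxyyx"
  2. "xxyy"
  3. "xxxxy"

2

"xxyxyxyyx": accepted
"xxyy": accepted
"xxxxy": rejected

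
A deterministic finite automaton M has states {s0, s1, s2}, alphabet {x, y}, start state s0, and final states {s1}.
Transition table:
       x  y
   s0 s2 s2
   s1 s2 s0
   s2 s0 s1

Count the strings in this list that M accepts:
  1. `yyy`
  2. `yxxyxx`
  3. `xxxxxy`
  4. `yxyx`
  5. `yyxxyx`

`yyy`: rejected
`yxxyxx`: rejected
`xxxxxy`: accepted
`yxyx`: rejected
`yyxxyx`: rejected

1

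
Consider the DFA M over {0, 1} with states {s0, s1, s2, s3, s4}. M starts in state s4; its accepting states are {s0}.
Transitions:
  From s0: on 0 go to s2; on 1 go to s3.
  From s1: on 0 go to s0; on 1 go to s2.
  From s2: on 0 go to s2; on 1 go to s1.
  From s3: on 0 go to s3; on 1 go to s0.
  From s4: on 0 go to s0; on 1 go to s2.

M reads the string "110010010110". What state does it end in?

s2

s4 --1--> s2
s2 --1--> s1
s1 --0--> s0
s0 --0--> s2
s2 --1--> s1
s1 --0--> s0
s0 --0--> s2
s2 --1--> s1
s1 --0--> s0
s0 --1--> s3
s3 --1--> s0
s0 --0--> s2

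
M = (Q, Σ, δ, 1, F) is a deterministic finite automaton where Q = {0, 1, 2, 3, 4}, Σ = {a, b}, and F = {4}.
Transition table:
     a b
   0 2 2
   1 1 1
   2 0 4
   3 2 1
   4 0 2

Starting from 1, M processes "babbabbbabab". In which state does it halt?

1 --b--> 1
1 --a--> 1
1 --b--> 1
1 --b--> 1
1 --a--> 1
1 --b--> 1
1 --b--> 1
1 --b--> 1
1 --a--> 1
1 --b--> 1
1 --a--> 1
1 --b--> 1

1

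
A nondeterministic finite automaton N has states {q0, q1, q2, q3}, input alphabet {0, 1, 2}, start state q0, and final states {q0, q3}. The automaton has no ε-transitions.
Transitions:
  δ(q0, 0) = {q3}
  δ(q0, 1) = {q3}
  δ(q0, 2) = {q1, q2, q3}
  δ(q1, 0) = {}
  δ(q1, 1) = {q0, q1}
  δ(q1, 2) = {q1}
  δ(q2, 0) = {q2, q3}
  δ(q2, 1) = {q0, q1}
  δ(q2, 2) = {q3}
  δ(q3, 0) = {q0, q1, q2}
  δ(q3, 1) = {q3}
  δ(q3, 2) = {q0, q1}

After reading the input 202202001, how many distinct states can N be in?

Start: {q0}
read 2: {q1, q2, q3}
read 0: {q0, q1, q2, q3}
read 2: {q0, q1, q2, q3}
read 2: {q0, q1, q2, q3}
read 0: {q0, q1, q2, q3}
read 2: {q0, q1, q2, q3}
read 0: {q0, q1, q2, q3}
read 0: {q0, q1, q2, q3}
read 1: {q0, q1, q3}
Final reachable set {q0, q1, q3} has 3 states.

3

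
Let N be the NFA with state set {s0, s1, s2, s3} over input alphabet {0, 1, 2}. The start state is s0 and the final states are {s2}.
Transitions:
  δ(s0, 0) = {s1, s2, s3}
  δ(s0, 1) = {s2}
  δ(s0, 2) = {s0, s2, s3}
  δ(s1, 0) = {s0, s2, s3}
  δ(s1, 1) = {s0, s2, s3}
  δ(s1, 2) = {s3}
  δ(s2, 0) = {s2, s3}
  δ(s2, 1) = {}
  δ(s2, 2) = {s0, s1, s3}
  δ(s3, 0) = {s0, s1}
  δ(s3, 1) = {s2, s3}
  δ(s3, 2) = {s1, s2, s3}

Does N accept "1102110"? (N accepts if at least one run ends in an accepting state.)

Start: {s0}
read 1: {s2}
read 1: {}
The reachable set is empty and stays empty for the remaining 5 symbols.
Reachable ∩ accepting = {} — empty.

rejected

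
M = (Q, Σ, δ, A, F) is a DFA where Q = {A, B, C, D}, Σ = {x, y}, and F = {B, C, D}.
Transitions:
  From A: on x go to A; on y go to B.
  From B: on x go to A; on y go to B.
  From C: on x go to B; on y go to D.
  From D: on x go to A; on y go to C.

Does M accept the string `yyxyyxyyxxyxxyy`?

accepted

A --y--> B
B --y--> B
B --x--> A
A --y--> B
B --y--> B
B --x--> A
A --y--> B
B --y--> B
B --x--> A
A --x--> A
A --y--> B
B --x--> A
A --x--> A
A --y--> B
B --y--> B
End in state B, which is an accepting state.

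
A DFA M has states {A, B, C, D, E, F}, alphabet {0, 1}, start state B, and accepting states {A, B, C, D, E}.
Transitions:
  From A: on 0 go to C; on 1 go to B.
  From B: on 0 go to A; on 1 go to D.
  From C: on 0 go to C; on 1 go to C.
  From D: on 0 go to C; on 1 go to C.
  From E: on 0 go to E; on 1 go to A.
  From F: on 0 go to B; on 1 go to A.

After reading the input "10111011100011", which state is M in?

C

B --1--> D
D --0--> C
C --1--> C
C --1--> C
C --1--> C
C --0--> C
C --1--> C
C --1--> C
C --1--> C
C --0--> C
C --0--> C
C --0--> C
C --1--> C
C --1--> C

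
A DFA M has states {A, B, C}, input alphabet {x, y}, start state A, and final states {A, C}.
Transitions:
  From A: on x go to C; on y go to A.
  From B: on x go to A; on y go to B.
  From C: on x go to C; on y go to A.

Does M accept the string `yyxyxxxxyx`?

accepted

A --y--> A
A --y--> A
A --x--> C
C --y--> A
A --x--> C
C --x--> C
C --x--> C
C --x--> C
C --y--> A
A --x--> C
End in state C, which is an accepting state.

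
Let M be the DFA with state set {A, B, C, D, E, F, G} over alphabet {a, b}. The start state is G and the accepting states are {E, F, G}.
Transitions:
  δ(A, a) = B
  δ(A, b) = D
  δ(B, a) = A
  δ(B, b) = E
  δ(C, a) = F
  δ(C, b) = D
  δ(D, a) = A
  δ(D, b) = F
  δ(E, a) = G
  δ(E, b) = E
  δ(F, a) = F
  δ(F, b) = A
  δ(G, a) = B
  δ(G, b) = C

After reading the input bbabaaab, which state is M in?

G --b--> C
C --b--> D
D --a--> A
A --b--> D
D --a--> A
A --a--> B
B --a--> A
A --b--> D

D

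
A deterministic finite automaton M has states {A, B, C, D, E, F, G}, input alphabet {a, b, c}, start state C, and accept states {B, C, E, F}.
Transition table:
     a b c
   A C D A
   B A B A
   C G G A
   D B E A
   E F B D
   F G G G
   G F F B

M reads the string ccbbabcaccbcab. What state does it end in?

G

C --c--> A
A --c--> A
A --b--> D
D --b--> E
E --a--> F
F --b--> G
G --c--> B
B --a--> A
A --c--> A
A --c--> A
A --b--> D
D --c--> A
A --a--> C
C --b--> G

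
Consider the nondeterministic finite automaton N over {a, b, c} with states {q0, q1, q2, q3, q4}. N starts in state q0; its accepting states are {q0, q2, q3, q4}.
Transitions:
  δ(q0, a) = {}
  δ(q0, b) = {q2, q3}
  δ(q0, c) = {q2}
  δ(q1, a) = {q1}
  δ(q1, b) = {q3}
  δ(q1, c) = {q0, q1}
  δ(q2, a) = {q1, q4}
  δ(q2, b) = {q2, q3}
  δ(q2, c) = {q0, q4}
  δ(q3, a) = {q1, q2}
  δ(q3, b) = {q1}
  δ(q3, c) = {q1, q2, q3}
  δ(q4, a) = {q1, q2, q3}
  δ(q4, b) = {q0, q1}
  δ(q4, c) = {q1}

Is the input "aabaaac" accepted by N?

Start: {q0}
read a: {}
The reachable set is empty and stays empty for the remaining 6 symbols.
Reachable ∩ accepting = {} — empty.

rejected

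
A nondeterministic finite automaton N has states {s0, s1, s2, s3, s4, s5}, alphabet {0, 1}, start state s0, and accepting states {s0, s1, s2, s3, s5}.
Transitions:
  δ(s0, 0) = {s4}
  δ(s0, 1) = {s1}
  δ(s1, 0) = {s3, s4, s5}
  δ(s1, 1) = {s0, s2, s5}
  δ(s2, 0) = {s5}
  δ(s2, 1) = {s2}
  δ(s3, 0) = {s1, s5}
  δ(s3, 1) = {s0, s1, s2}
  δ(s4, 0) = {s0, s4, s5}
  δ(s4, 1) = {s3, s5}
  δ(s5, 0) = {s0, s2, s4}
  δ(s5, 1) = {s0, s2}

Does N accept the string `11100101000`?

Start: {s0}
read 1: {s1}
read 1: {s0, s2, s5}
read 1: {s0, s1, s2}
read 0: {s3, s4, s5}
read 0: {s0, s1, s2, s4, s5}
read 1: {s0, s1, s2, s3, s5}
read 0: {s0, s1, s2, s3, s4, s5}
read 1: {s0, s1, s2, s3, s5}
read 0: {s0, s1, s2, s3, s4, s5}
read 0: {s0, s1, s2, s3, s4, s5}
read 0: {s0, s1, s2, s3, s4, s5}
Reachable ∩ accepting = {s0, s1, s2, s3, s5} — nonempty.

accepted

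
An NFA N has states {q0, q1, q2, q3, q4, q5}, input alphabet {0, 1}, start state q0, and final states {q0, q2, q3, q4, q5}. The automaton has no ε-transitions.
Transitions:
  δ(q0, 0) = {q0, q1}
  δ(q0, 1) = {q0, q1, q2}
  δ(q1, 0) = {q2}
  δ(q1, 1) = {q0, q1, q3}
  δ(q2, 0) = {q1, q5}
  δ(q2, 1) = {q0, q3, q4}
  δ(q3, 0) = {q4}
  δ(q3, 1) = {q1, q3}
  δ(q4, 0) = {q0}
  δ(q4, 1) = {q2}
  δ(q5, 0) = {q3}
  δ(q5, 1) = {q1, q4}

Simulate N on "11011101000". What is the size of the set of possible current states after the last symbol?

6

Start: {q0}
read 1: {q0, q1, q2}
read 1: {q0, q1, q2, q3, q4}
read 0: {q0, q1, q2, q4, q5}
read 1: {q0, q1, q2, q3, q4}
read 1: {q0, q1, q2, q3, q4}
read 1: {q0, q1, q2, q3, q4}
read 0: {q0, q1, q2, q4, q5}
read 1: {q0, q1, q2, q3, q4}
read 0: {q0, q1, q2, q4, q5}
read 0: {q0, q1, q2, q3, q5}
read 0: {q0, q1, q2, q3, q4, q5}
Final reachable set {q0, q1, q2, q3, q4, q5} has 6 states.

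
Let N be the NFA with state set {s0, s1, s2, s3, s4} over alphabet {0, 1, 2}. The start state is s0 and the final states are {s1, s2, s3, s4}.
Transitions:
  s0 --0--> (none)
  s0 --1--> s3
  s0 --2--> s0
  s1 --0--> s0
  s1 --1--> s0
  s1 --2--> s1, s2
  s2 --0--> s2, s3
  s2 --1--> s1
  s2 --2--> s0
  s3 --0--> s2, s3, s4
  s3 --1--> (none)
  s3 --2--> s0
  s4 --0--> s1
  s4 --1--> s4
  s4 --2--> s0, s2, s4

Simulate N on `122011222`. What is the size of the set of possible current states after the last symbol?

0

Start: {s0}
read 1: {s3}
read 2: {s0}
read 2: {s0}
read 0: {}
The reachable set is empty and stays empty for the remaining 5 symbols.
Final reachable set {} has 0 states.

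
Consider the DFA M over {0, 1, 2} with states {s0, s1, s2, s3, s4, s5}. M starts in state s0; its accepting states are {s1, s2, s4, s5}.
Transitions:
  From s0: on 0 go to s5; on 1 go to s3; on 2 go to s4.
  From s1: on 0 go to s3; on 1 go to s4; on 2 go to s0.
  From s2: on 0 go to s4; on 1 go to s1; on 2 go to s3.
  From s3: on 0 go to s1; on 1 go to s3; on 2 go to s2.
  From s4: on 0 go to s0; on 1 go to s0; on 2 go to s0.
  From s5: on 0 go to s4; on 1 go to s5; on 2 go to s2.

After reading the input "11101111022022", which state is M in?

s0

s0 --1--> s3
s3 --1--> s3
s3 --1--> s3
s3 --0--> s1
s1 --1--> s4
s4 --1--> s0
s0 --1--> s3
s3 --1--> s3
s3 --0--> s1
s1 --2--> s0
s0 --2--> s4
s4 --0--> s0
s0 --2--> s4
s4 --2--> s0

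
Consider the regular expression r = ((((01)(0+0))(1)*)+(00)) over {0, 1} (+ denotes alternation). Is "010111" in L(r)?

yes

The left alternative (((01)(0+0))(1)*) matches 010111.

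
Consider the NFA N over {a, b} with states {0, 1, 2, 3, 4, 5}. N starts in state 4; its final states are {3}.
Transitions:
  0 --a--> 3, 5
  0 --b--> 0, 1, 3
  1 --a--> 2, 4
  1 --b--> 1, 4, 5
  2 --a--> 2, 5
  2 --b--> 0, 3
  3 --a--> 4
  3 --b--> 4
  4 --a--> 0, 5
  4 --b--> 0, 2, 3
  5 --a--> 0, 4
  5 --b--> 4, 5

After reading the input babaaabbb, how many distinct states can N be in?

Start: {4}
read b: {0, 2, 3}
read a: {2, 3, 4, 5}
read b: {0, 2, 3, 4, 5}
read a: {0, 2, 3, 4, 5}
read a: {0, 2, 3, 4, 5}
read a: {0, 2, 3, 4, 5}
read b: {0, 1, 2, 3, 4, 5}
read b: {0, 1, 2, 3, 4, 5}
read b: {0, 1, 2, 3, 4, 5}
Final reachable set {0, 1, 2, 3, 4, 5} has 6 states.

6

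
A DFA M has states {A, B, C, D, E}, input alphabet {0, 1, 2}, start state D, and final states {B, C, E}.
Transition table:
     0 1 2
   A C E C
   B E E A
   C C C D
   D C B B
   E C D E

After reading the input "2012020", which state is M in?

D --2--> B
B --0--> E
E --1--> D
D --2--> B
B --0--> E
E --2--> E
E --0--> C

C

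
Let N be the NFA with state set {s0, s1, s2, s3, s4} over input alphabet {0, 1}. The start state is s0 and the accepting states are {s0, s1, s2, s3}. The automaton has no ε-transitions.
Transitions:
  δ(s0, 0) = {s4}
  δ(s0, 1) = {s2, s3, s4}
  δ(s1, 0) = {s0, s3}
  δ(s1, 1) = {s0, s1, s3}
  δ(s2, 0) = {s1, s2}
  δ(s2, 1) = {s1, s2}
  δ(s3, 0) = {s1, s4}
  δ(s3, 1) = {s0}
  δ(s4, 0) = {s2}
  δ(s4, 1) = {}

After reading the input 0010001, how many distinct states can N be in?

5

Start: {s0}
read 0: {s4}
read 0: {s2}
read 1: {s1, s2}
read 0: {s0, s1, s2, s3}
read 0: {s0, s1, s2, s3, s4}
read 0: {s0, s1, s2, s3, s4}
read 1: {s0, s1, s2, s3, s4}
Final reachable set {s0, s1, s2, s3, s4} has 5 states.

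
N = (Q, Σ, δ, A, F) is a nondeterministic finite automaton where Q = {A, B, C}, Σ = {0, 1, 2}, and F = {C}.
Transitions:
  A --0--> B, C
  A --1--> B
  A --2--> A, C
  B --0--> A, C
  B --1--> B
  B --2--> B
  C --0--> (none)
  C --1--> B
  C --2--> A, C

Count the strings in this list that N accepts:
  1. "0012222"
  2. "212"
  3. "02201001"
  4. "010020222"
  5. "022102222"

2

"0012222": rejected
"212": rejected
"02201001": rejected
"010020222": accepted
"022102222": accepted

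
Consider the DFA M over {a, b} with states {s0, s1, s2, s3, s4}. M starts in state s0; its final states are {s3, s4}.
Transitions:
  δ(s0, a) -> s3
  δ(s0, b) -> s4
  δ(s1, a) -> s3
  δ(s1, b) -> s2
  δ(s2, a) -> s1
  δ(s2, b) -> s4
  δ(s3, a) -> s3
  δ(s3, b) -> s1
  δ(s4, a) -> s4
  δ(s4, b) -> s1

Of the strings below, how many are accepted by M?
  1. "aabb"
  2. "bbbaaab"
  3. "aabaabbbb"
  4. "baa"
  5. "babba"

"aabb": rejected
"bbbaaab": rejected
"aabaabbbb": rejected
"baa": accepted
"babba": rejected

1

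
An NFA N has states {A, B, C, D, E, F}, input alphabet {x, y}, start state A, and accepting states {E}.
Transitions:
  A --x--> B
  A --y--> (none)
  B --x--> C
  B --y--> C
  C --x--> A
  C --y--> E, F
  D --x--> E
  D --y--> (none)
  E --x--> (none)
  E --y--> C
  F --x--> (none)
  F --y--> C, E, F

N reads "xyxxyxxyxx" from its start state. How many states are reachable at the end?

1

Start: {A}
read x: {B}
read y: {C}
read x: {A}
read x: {B}
read y: {C}
read x: {A}
read x: {B}
read y: {C}
read x: {A}
read x: {B}
Final reachable set {B} has 1 state.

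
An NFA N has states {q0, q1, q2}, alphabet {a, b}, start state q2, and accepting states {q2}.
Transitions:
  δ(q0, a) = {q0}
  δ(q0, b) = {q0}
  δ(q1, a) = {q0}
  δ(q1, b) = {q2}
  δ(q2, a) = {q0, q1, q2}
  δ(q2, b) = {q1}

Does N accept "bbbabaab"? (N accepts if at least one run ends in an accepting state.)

rejected

Start: {q2}
read b: {q1}
read b: {q2}
read b: {q1}
read a: {q0}
read b: {q0}
read a: {q0}
read a: {q0}
read b: {q0}
Reachable ∩ accepting = {} — empty.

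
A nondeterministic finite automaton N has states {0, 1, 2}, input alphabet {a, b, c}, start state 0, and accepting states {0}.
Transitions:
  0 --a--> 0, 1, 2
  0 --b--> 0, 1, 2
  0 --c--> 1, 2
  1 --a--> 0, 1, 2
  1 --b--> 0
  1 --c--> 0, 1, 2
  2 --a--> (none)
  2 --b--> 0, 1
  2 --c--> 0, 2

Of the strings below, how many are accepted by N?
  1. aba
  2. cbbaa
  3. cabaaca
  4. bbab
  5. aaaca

5

aba: accepted
cbbaa: accepted
cabaaca: accepted
bbab: accepted
aaaca: accepted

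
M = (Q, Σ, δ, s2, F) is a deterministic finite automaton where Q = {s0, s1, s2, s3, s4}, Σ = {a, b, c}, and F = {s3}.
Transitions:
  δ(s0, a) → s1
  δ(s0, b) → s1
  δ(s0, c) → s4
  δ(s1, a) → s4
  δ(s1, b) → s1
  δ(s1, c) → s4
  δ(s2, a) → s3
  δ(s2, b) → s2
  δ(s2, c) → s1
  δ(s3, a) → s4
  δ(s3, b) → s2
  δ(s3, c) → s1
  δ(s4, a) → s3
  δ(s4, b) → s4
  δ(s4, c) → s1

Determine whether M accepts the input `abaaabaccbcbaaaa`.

accepted

s2 --a--> s3
s3 --b--> s2
s2 --a--> s3
s3 --a--> s4
s4 --a--> s3
s3 --b--> s2
s2 --a--> s3
s3 --c--> s1
s1 --c--> s4
s4 --b--> s4
s4 --c--> s1
s1 --b--> s1
s1 --a--> s4
s4 --a--> s3
s3 --a--> s4
s4 --a--> s3
End in state s3, which is an accepting state.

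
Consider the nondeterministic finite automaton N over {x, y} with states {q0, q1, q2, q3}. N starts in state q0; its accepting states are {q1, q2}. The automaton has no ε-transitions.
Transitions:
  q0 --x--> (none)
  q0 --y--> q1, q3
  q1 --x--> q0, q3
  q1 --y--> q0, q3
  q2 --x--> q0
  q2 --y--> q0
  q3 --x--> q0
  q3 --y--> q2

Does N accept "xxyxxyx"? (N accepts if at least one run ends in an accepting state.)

Start: {q0}
read x: {}
The reachable set is empty and stays empty for the remaining 6 symbols.
Reachable ∩ accepting = {} — empty.

rejected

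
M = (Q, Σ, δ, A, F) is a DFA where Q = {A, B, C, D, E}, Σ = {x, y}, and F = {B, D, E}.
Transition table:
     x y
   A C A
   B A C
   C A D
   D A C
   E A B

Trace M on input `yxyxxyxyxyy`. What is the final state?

A --y--> A
A --x--> C
C --y--> D
D --x--> A
A --x--> C
C --y--> D
D --x--> A
A --y--> A
A --x--> C
C --y--> D
D --y--> C

C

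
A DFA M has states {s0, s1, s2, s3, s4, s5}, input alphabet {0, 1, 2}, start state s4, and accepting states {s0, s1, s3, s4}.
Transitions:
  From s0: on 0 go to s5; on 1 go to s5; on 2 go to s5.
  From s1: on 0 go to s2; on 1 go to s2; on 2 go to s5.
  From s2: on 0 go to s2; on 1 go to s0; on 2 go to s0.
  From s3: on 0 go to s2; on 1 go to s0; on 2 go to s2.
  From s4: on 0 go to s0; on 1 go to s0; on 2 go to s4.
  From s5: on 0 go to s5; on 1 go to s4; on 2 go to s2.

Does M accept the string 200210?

s4 --2--> s4
s4 --0--> s0
s0 --0--> s5
s5 --2--> s2
s2 --1--> s0
s0 --0--> s5
End in state s5, which is not an accepting state.

rejected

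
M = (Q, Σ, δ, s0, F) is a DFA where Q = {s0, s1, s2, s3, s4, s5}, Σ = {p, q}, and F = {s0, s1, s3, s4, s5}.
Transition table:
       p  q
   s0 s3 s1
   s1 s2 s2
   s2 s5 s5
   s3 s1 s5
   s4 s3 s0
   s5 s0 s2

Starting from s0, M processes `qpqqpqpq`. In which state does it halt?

s0 --q--> s1
s1 --p--> s2
s2 --q--> s5
s5 --q--> s2
s2 --p--> s5
s5 --q--> s2
s2 --p--> s5
s5 --q--> s2

s2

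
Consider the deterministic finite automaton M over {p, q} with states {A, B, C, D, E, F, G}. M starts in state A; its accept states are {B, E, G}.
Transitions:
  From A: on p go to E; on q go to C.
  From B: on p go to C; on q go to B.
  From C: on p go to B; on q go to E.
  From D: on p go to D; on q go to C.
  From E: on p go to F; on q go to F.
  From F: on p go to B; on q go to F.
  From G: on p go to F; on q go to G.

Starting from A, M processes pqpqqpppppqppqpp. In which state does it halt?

B

A --p--> E
E --q--> F
F --p--> B
B --q--> B
B --q--> B
B --p--> C
C --p--> B
B --p--> C
C --p--> B
B --p--> C
C --q--> E
E --p--> F
F --p--> B
B --q--> B
B --p--> C
C --p--> B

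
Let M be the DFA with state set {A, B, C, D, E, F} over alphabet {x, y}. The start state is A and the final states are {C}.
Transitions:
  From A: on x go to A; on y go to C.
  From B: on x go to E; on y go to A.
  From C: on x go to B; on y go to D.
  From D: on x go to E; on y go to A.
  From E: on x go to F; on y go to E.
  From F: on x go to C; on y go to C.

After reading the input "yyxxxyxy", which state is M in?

A --y--> C
C --y--> D
D --x--> E
E --x--> F
F --x--> C
C --y--> D
D --x--> E
E --y--> E

E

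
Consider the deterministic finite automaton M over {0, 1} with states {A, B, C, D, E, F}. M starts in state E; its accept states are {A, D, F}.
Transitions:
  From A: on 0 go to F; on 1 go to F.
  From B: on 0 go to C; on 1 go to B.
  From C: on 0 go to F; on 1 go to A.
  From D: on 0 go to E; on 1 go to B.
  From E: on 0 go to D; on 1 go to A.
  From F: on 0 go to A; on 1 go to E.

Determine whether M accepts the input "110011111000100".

rejected

E --1--> A
A --1--> F
F --0--> A
A --0--> F
F --1--> E
E --1--> A
A --1--> F
F --1--> E
E --1--> A
A --0--> F
F --0--> A
A --0--> F
F --1--> E
E --0--> D
D --0--> E
End in state E, which is not an accepting state.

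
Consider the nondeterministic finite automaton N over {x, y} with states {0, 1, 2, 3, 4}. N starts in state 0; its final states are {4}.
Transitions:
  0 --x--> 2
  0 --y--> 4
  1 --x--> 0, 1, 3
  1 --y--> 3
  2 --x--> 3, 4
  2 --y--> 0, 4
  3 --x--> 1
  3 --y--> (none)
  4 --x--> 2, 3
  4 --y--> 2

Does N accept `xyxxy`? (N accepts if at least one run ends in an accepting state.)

Start: {0}
read x: {2}
read y: {0, 4}
read x: {2, 3}
read x: {1, 3, 4}
read y: {2, 3}
Reachable ∩ accepting = {} — empty.

rejected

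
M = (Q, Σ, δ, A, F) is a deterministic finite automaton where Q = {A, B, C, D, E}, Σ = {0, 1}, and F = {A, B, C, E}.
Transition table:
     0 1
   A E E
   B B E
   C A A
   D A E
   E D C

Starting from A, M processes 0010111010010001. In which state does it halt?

E

A --0--> E
E --0--> D
D --1--> E
E --0--> D
D --1--> E
E --1--> C
C --1--> A
A --0--> E
E --1--> C
C --0--> A
A --0--> E
E --1--> C
C --0--> A
A --0--> E
E --0--> D
D --1--> E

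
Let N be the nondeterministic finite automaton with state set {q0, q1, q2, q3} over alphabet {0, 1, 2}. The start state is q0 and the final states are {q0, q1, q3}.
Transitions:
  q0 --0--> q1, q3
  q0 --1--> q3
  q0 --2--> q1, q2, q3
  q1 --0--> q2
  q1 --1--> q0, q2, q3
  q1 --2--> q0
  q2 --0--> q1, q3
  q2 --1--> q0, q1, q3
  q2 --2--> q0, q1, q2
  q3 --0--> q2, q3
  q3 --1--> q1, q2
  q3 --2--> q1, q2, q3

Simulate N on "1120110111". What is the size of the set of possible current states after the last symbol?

4

Start: {q0}
read 1: {q3}
read 1: {q1, q2}
read 2: {q0, q1, q2}
read 0: {q1, q2, q3}
read 1: {q0, q1, q2, q3}
read 1: {q0, q1, q2, q3}
read 0: {q1, q2, q3}
read 1: {q0, q1, q2, q3}
read 1: {q0, q1, q2, q3}
read 1: {q0, q1, q2, q3}
Final reachable set {q0, q1, q2, q3} has 4 states.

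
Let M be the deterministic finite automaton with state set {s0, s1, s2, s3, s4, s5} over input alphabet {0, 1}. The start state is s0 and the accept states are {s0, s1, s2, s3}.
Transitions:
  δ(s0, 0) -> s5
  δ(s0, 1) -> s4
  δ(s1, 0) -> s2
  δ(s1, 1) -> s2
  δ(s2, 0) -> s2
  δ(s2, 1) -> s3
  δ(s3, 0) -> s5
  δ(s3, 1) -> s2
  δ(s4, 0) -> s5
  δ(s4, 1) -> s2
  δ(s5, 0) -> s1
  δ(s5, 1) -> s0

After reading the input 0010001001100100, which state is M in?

s2

s0 --0--> s5
s5 --0--> s1
s1 --1--> s2
s2 --0--> s2
s2 --0--> s2
s2 --0--> s2
s2 --1--> s3
s3 --0--> s5
s5 --0--> s1
s1 --1--> s2
s2 --1--> s3
s3 --0--> s5
s5 --0--> s1
s1 --1--> s2
s2 --0--> s2
s2 --0--> s2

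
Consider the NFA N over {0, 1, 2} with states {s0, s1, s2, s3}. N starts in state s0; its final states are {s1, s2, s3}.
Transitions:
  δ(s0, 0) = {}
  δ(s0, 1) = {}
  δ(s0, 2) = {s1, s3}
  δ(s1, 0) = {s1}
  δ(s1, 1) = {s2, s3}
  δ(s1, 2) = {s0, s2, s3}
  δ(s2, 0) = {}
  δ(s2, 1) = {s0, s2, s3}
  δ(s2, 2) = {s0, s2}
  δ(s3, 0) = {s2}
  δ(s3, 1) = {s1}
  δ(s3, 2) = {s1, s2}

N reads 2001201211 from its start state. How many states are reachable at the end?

4

Start: {s0}
read 2: {s1, s3}
read 0: {s1, s2}
read 0: {s1}
read 1: {s2, s3}
read 2: {s0, s1, s2}
read 0: {s1}
read 1: {s2, s3}
read 2: {s0, s1, s2}
read 1: {s0, s2, s3}
read 1: {s0, s1, s2, s3}
Final reachable set {s0, s1, s2, s3} has 4 states.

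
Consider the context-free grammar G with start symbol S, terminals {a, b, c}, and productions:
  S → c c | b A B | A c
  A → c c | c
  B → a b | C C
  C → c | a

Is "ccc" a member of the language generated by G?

S ⇒ Ac ⇒ ccc

yes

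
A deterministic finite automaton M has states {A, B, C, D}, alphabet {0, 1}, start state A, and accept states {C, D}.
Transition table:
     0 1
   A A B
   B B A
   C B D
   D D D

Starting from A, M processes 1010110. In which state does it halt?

A

A --1--> B
B --0--> B
B --1--> A
A --0--> A
A --1--> B
B --1--> A
A --0--> A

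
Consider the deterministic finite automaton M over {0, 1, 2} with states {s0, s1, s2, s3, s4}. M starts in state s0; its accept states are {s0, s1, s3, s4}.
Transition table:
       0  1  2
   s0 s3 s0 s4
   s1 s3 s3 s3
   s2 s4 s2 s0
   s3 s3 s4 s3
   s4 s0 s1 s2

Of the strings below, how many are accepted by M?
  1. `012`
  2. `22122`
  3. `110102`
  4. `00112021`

3

`012`: rejected
`22122`: accepted
`110102`: accepted
`00112021`: accepted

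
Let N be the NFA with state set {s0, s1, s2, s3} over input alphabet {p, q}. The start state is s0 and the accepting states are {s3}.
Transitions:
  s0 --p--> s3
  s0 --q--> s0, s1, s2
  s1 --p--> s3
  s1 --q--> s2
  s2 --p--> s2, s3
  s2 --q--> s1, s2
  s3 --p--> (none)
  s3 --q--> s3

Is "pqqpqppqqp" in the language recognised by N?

Start: {s0}
read p: {s3}
read q: {s3}
read q: {s3}
read p: {}
The reachable set is empty and stays empty for the remaining 6 symbols.
Reachable ∩ accepting = {} — empty.

rejected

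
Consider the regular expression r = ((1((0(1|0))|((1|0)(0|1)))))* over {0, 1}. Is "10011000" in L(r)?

10011000 cannot be split into zero or more pieces each matching (1((0(1|0))|((1|0)(0|1)))).

no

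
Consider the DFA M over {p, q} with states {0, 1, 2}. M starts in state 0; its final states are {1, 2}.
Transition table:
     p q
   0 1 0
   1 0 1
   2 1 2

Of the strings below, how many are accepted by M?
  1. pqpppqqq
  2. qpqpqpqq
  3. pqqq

2

pqpppqqq: rejected
qpqpqpqq: accepted
pqqq: accepted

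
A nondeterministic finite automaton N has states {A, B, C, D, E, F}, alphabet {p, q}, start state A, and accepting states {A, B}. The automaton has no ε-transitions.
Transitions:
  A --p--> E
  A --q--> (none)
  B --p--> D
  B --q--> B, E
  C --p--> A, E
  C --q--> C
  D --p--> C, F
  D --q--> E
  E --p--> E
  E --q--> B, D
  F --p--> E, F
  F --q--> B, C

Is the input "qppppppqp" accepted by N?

Start: {A}
read q: {}
The reachable set is empty and stays empty for the remaining 8 symbols.
Reachable ∩ accepting = {} — empty.

rejected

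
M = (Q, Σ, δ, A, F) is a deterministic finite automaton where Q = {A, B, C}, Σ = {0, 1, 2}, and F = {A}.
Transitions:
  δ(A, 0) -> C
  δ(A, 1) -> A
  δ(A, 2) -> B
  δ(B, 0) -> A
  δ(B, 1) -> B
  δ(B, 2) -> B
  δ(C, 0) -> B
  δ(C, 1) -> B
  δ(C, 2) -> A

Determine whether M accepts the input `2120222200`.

rejected

A --2--> B
B --1--> B
B --2--> B
B --0--> A
A --2--> B
B --2--> B
B --2--> B
B --2--> B
B --0--> A
A --0--> C
End in state C, which is not an accepting state.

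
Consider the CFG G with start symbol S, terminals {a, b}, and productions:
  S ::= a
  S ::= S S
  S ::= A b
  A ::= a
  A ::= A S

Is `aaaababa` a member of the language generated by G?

S ⇒ SS ⇒ aS ⇒ aSS ⇒ aAbS ⇒ aASbS ⇒ aASSbS ⇒ aaSSbS ⇒ aaaSbS ⇒ aaaSSbS ⇒ aaaAbSbS ⇒ aaaabSbS ⇒ aaaababS ⇒ aaaababa

yes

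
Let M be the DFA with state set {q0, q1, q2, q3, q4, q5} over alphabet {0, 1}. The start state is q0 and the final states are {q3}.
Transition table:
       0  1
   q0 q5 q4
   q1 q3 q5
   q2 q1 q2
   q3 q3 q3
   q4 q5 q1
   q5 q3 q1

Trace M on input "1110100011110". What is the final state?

q0 --1--> q4
q4 --1--> q1
q1 --1--> q5
q5 --0--> q3
q3 --1--> q3
q3 --0--> q3
q3 --0--> q3
q3 --0--> q3
q3 --1--> q3
q3 --1--> q3
q3 --1--> q3
q3 --1--> q3
q3 --0--> q3

q3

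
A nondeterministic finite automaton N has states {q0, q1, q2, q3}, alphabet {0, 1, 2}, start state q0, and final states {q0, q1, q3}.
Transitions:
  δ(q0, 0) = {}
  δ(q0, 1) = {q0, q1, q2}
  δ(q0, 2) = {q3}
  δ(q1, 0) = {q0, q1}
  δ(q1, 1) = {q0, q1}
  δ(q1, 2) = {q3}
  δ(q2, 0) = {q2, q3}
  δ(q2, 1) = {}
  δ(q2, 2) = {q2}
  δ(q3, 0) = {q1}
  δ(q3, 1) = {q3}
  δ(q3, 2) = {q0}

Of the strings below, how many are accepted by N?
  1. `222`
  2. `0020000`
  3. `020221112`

1

`222`: accepted
`0020000`: rejected
`020221112`: rejected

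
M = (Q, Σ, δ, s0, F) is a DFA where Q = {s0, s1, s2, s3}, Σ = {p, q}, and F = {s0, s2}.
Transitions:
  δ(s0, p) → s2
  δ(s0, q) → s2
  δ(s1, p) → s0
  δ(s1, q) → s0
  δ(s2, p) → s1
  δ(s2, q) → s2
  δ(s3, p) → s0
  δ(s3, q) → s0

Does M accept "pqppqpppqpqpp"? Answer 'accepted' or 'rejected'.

rejected

s0 --p--> s2
s2 --q--> s2
s2 --p--> s1
s1 --p--> s0
s0 --q--> s2
s2 --p--> s1
s1 --p--> s0
s0 --p--> s2
s2 --q--> s2
s2 --p--> s1
s1 --q--> s0
s0 --p--> s2
s2 --p--> s1
End in state s1, which is not an accepting state.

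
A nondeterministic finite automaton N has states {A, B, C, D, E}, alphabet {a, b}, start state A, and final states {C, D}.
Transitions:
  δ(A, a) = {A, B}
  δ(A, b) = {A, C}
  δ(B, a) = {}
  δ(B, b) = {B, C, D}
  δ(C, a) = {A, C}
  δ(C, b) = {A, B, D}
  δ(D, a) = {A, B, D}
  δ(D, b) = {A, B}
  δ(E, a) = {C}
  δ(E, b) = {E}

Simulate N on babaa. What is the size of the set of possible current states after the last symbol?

4

Start: {A}
read b: {A, C}
read a: {A, B, C}
read b: {A, B, C, D}
read a: {A, B, C, D}
read a: {A, B, C, D}
Final reachable set {A, B, C, D} has 4 states.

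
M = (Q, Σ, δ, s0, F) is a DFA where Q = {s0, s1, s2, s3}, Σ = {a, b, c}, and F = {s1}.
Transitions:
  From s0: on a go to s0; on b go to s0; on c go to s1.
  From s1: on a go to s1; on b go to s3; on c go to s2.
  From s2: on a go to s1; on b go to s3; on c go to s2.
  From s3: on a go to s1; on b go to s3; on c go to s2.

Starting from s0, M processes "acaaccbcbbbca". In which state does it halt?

s0 --a--> s0
s0 --c--> s1
s1 --a--> s1
s1 --a--> s1
s1 --c--> s2
s2 --c--> s2
s2 --b--> s3
s3 --c--> s2
s2 --b--> s3
s3 --b--> s3
s3 --b--> s3
s3 --c--> s2
s2 --a--> s1

s1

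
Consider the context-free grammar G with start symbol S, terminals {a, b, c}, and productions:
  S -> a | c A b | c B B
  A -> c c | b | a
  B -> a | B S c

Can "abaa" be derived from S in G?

no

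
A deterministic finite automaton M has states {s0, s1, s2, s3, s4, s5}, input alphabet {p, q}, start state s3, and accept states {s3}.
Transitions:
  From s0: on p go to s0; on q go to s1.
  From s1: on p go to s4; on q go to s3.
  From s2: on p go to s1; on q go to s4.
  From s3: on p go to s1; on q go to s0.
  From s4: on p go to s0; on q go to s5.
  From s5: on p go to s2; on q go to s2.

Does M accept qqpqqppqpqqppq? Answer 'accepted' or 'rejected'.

s3 --q--> s0
s0 --q--> s1
s1 --p--> s4
s4 --q--> s5
s5 --q--> s2
s2 --p--> s1
s1 --p--> s4
s4 --q--> s5
s5 --p--> s2
s2 --q--> s4
s4 --q--> s5
s5 --p--> s2
s2 --p--> s1
s1 --q--> s3
End in state s3, which is an accepting state.

accepted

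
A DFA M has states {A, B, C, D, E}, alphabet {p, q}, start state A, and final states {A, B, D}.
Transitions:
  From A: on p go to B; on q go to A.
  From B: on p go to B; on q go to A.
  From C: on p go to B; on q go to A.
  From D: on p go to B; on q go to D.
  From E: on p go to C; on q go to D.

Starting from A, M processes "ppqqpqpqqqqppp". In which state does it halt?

B

A --p--> B
B --p--> B
B --q--> A
A --q--> A
A --p--> B
B --q--> A
A --p--> B
B --q--> A
A --q--> A
A --q--> A
A --q--> A
A --p--> B
B --p--> B
B --p--> B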